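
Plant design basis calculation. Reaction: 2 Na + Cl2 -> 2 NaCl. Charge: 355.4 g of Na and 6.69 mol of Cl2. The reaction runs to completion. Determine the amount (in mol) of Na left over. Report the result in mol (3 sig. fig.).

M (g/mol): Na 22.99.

n(Na) = 355.4 / 22.99 = 15.46 mol
n(Cl2) = 6.690 mol
n/ν for Na = 15.46/2 = 7.730
n/ν for Cl2 = 6.690/1 = 6.690
Smallest n/ν is Cl2 → limiting reagent.
Na consumed = (2/1) × 6.690 = 13.38 mol
Na remaining = 15.46 − 13.38 = 2.080 mol

2.08 mol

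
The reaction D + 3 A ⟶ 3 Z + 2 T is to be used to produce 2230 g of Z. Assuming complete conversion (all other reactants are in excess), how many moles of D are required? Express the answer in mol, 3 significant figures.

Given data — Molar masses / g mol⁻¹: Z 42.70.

n(Z) = 2230 / 42.70 = 52.22 mol
n(D) = (1/3) × 52.22 = 17.41 mol

17.4 mol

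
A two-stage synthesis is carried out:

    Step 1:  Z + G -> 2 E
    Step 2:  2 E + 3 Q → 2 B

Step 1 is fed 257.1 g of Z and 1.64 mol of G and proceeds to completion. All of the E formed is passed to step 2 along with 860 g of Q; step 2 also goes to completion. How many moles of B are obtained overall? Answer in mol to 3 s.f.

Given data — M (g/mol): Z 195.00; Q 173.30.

Step 1:
n(Z) = 257.1 / 195.00 = 1.318 mol
n(G) = 1.640 mol
n/ν for Z = 1.318/1 = 1.318
n/ν for G = 1.640/1 = 1.640
Smallest n/ν is Z → limiting reagent.
n(E) produced = (2/1) × 1.318 = 2.636 mol
Step 2:
n(E) available = 2.636 mol
n(Q) = 860.0 / 173.30 = 4.962 mol
n/ν for E = 2.636/2 = 1.318
n/ν for Q = 4.962/3 = 1.654
Smallest n/ν is E → limiting reagent.
n(B) = (2/2) × 2.636 = 2.636 mol

2.64 mol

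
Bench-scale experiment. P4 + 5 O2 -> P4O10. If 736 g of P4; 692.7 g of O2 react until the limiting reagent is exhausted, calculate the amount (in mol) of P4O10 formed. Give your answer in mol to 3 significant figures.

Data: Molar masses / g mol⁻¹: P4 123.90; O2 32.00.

n(P4) = 736.0 / 123.90 = 5.940 mol
n(O2) = 692.7 / 32.00 = 21.65 mol
n/ν for P4 = 5.940/1 = 5.940
n/ν for O2 = 21.65/5 = 4.330
Smallest n/ν is O2 → limiting reagent.
n(P4O10) = (1/5) × 21.65 = 4.330 mol

4.33 mol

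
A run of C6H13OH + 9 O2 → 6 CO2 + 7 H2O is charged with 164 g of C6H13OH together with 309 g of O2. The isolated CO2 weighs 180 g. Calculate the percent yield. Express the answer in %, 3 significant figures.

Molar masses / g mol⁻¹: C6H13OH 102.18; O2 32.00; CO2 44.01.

63.5 %

n(C6H13OH) = 164.0 / 102.18 = 1.605 mol
n(O2) = 309.0 / 32.00 = 9.656 mol
n/ν → C6H13OH: 1.605, O2: 1.073; O2 is limiting.
theoretical n(CO2) = (6/9) × 9.656 = 6.437 mol → 283.3 g
% yield = 180 / 283.3 × 100 = 63.54 %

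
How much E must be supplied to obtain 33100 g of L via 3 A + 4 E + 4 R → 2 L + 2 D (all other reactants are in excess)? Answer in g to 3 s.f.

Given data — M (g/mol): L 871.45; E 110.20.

8370 g

n(L) = 33100 / 871.45 = 37.98 mol
n(E) = (4/2) × 37.98 = 75.96 mol
mass = 75.96 × 110.20 = 8371 g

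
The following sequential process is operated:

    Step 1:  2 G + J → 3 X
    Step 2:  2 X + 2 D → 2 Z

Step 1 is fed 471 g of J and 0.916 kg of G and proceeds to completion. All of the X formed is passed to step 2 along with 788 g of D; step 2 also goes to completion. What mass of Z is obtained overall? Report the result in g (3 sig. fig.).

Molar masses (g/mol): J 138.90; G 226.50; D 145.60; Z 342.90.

Step 1:
n(J) = 471.0 / 138.90 = 3.391 mol
n(G) = 0.9160×1000 / 226.50 = 4.044 mol
n/ν → J: 3.391, G: 2.022; G is limiting.
n(X) produced = (3/2) × 4.044 = 6.066 mol
Step 2:
n(X) available = 6.066 mol
n(D) = 788.0 / 145.60 = 5.412 mol
n/ν → X: 3.033, D: 2.706; D is limiting.
n(Z) = (2/2) × 5.412 = 5.412 mol
mass = 5.412 × 342.90 = 1856 g

1860 g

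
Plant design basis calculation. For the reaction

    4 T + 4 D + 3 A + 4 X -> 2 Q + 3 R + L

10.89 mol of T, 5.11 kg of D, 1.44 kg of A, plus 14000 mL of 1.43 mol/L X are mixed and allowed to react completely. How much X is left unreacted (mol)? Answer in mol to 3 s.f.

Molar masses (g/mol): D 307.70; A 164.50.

9.13 mol

n(T) = 10.89 mol
n(D) = 5.110×1000 / 307.70 = 16.61 mol
n(A) = 1.440×1000 / 164.50 = 8.754 mol
n(X) = 1.43 × 14000/1000 = 20.02 mol
n/ν for T = 10.89/4 = 2.723
n/ν for D = 16.61/4 = 4.153
n/ν for A = 8.754/3 = 2.918
n/ν for X = 20.02/4 = 5.005
Smallest n/ν is T → limiting reagent.
X consumed = (4/4) × 10.89 = 10.89 mol
X remaining = 20.02 − 10.89 = 9.130 mol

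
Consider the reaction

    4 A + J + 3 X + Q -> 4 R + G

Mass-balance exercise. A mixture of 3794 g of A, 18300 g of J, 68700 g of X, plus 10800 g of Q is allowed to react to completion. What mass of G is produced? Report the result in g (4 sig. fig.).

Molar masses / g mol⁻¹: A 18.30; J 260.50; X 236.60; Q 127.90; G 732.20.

n(A) = 3794 / 18.30 = 207.3 mol
n(J) = 18300 / 260.50 = 70.25 mol
n(X) = 68700 / 236.60 = 290.4 mol
n(Q) = 10800 / 127.90 = 84.44 mol
n/ν for A = 207.3/4 = 51.83
n/ν for J = 70.25/1 = 70.25
n/ν for X = 290.4/3 = 96.80
n/ν for Q = 84.44/1 = 84.44
Smallest n/ν is A → limiting reagent.
n(G) = (1/4) × 207.3 = 51.83 mol
mass = 51.83 × 732.20 = 37950 g

37950 g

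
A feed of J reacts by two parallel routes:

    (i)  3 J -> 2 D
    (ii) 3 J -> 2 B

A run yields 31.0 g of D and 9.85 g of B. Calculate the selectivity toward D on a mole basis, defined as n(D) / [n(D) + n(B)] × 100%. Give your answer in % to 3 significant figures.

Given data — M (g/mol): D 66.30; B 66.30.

n(D) = 31.0 / 66.30 = 0.4676 mol
n(B) = 9.85 / 66.30 = 0.1486 mol
selectivity = 0.4676/(0.4676+0.1486) × 100 = 75.88 %

75.9 %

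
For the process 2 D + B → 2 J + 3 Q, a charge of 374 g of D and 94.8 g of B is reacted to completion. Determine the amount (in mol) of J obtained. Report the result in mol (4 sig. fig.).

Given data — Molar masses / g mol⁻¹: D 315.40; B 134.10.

1.186 mol

n(D) = 374.0 / 315.40 = 1.186 mol
n(B) = 94.80 / 134.10 = 0.7069 mol
n/ν for D = 1.186/2 = 0.5930
n/ν for B = 0.7069/1 = 0.7069
Smallest n/ν is D → limiting reagent.
n(J) = (2/2) × 1.186 = 1.186 mol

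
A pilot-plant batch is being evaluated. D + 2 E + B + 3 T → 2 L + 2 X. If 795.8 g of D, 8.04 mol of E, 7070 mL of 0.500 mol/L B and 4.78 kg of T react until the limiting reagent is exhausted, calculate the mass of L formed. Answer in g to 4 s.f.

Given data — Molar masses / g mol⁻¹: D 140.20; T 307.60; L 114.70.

810.9 g

n(D) = 795.8 / 140.20 = 5.676 mol
n(E) = 8.040 mol
n(B) = 0.500 × 7070/1000 = 3.535 mol
n(T) = 4.780×1000 / 307.60 = 15.54 mol
n/ν for D = 5.676/1 = 5.676
n/ν for E = 8.040/2 = 4.020
n/ν for B = 3.535/1 = 3.535
n/ν for T = 15.54/3 = 5.180
Smallest n/ν is B → limiting reagent.
n(L) = (2/1) × 3.535 = 7.070 mol
mass = 7.070 × 114.70 = 810.9 g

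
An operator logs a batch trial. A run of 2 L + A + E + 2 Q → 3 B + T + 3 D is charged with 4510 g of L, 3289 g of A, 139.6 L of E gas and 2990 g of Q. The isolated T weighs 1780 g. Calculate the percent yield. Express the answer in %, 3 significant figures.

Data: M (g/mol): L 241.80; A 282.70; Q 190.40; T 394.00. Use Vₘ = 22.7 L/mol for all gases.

n(L) = 4510 / 241.80 = 18.65 mol
n(A) = 3289 / 282.70 = 11.63 mol
n(E) = 139.6 / 22.7 = 6.150 mol
n(Q) = 2990 / 190.40 = 15.70 mol
n/ν for L = 18.65/2 = 9.325
n/ν for A = 11.63/1 = 11.63
n/ν for E = 6.150/1 = 6.150
n/ν for Q = 15.70/2 = 7.850
Smallest n/ν is E → limiting reagent.
theoretical n(T) = (1/1) × 6.150 = 6.150 mol → 2423 g
% yield = 1780 / 2423 × 100 = 73.46 %

73.5 %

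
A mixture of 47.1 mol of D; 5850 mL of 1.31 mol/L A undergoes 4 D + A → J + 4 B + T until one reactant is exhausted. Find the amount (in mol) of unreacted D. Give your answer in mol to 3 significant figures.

16.4 mol

n(D) = 47.10 mol
n(A) = 1.31 × 5850/1000 = 7.664 mol
n/ν for D = 47.10/4 = 11.78
n/ν for A = 7.664/1 = 7.664
Smallest n/ν is A → limiting reagent.
D consumed = (4/1) × 7.664 = 30.66 mol
D remaining = 47.10 − 30.66 = 16.44 mol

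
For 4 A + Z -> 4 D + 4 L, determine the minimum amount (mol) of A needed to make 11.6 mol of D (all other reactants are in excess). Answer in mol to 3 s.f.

n(D) = 11.60 mol
n(A) = (4/4) × 11.60 = 11.60 mol

11.6 mol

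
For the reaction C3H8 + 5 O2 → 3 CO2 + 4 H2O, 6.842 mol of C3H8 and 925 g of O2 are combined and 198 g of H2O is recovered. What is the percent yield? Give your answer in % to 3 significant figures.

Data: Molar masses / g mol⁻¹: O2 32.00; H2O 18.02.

47.5 %

n(C3H8) = 6.842 mol
n(O2) = 925.0 / 32.00 = 28.91 mol
n/ν → C3H8: 6.842, O2: 5.782; O2 is limiting.
theoretical n(H2O) = (4/5) × 28.91 = 23.13 mol → 416.8 g
% yield = 198 / 416.8 × 100 = 47.50 %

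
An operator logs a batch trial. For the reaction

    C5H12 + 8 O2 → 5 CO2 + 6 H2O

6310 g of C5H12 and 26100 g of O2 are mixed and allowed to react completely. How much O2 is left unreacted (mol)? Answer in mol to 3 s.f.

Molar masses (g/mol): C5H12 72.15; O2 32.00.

n(C5H12) = 6310 / 72.15 = 87.46 mol
n(O2) = 26100 / 32.00 = 815.6 mol
n/ν for C5H12 = 87.46/1 = 87.46
n/ν for O2 = 815.6/8 = 102.0
Smallest n/ν is C5H12 → limiting reagent.
O2 consumed = (8/1) × 87.46 = 699.7 mol
O2 remaining = 815.6 − 699.7 = 115.9 mol

116 mol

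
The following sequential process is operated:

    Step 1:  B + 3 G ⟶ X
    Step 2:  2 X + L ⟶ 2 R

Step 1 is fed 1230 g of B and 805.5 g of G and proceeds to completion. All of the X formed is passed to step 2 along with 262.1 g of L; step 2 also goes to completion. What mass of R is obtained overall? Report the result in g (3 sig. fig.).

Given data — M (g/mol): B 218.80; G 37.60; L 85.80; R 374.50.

Step 1:
n(B) = 1230 / 218.80 = 5.622 mol
n(G) = 805.5 / 37.60 = 21.42 mol
n/ν for B = 5.622/1 = 5.622
n/ν for G = 21.42/3 = 7.140
Smallest n/ν is B → limiting reagent.
n(X) produced = (1/1) × 5.622 = 5.622 mol
Step 2:
n(X) available = 5.622 mol
n(L) = 262.1 / 85.80 = 3.055 mol
n/ν for X = 5.622/2 = 2.811
n/ν for L = 3.055/1 = 3.055
Smallest n/ν is X → limiting reagent.
n(R) = (2/2) × 5.622 = 5.622 mol
mass = 5.622 × 374.50 = 2105 g

2110 g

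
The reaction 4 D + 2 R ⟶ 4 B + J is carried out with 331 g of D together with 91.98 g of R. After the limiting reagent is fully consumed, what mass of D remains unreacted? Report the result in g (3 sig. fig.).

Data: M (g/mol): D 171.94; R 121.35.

n(D) = 331.0 / 171.94 = 1.925 mol
n(R) = 91.98 / 121.35 = 0.7580 mol
n/ν → D: 0.4813, R: 0.3790; R is limiting.
D consumed = (4/2) × 0.7580 = 1.516 mol
D remaining = 1.925 − 1.516 = 0.4090 mol
mass = 0.4090 × 171.94 = 70.32 g

70.3 g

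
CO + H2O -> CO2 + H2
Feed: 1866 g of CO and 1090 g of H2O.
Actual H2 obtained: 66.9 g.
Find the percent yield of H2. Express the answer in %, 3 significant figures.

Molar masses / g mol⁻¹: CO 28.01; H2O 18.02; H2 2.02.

54.8 %

n(CO) = 1866 / 28.01 = 66.62 mol
n(H2O) = 1090 / 18.02 = 60.49 mol
n/ν for CO = 66.62/1 = 66.62
n/ν for H2O = 60.49/1 = 60.49
Smallest n/ν is H2O → limiting reagent.
theoretical n(H2) = (1/1) × 60.49 = 60.49 mol → 122.2 g
% yield = 66.9 / 122.2 × 100 = 54.75 %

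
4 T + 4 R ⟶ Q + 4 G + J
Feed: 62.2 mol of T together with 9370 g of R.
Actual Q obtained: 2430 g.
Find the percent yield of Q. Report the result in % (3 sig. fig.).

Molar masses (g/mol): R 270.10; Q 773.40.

36.2 %

n(T) = 62.20 mol
n(R) = 9370 / 270.10 = 34.69 mol
n/ν for T = 62.20/4 = 15.55
n/ν for R = 34.69/4 = 8.673
Smallest n/ν is R → limiting reagent.
theoretical n(Q) = (1/4) × 34.69 = 8.673 mol → 6708 g
% yield = 2430 / 6708 × 100 = 36.23 %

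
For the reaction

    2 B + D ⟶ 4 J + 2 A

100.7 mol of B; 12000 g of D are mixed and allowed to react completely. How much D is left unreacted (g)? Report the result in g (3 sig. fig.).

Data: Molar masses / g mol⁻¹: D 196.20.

2120 g

n(B) = 100.7 mol
n(D) = 12000 / 196.20 = 61.16 mol
n/ν for B = 100.7/2 = 50.35
n/ν for D = 61.16/1 = 61.16
Smallest n/ν is B → limiting reagent.
D consumed = (1/2) × 100.7 = 50.35 mol
D remaining = 61.16 − 50.35 = 10.81 mol
mass = 10.81 × 196.20 = 2121 g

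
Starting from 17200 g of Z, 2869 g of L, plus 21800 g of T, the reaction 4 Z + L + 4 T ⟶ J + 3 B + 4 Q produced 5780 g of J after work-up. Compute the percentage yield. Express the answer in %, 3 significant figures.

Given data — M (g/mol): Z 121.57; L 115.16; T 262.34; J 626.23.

44.4 %

n(Z) = 17200 / 121.57 = 141.5 mol
n(L) = 2869 / 115.16 = 24.91 mol
n(T) = 21800 / 262.34 = 83.10 mol
n/ν → Z: 35.38, L: 24.91, T: 20.78; T is limiting.
theoretical n(J) = (1/4) × 83.10 = 20.78 mol → 13010 g
% yield = 5780 / 13010 × 100 = 44.43 %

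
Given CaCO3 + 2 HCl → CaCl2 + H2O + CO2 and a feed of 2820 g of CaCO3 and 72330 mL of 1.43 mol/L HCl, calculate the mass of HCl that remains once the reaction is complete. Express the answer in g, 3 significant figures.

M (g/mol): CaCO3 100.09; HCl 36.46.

n(CaCO3) = 2820 / 100.09 = 28.17 mol
n(HCl) = 1.43 × 72330/1000 = 103.4 mol
n/ν → CaCO3: 28.17, HCl: 51.70; CaCO3 is limiting.
HCl consumed = (2/1) × 28.17 = 56.34 mol
HCl remaining = 103.4 − 56.34 = 47.06 mol
mass = 47.06 × 36.46 = 1716 g

1720 g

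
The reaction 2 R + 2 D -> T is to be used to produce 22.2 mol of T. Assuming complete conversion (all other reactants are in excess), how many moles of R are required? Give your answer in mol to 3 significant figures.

n(T) = 22.20 mol
n(R) = (2/1) × 22.20 = 44.40 mol

44.4 mol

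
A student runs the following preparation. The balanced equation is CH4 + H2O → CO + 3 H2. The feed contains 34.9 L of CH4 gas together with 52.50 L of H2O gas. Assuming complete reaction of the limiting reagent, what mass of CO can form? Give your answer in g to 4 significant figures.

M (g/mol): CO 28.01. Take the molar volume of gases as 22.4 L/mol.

n(CH4) = 34.90 / 22.4 = 1.558 mol
n(H2O) = 52.50 / 22.4 = 2.344 mol
n/ν for CH4 = 1.558/1 = 1.558
n/ν for H2O = 2.344/1 = 2.344
Smallest n/ν is CH4 → limiting reagent.
n(CO) = (1/1) × 1.558 = 1.558 mol
mass = 1.558 × 28.01 = 43.64 g

43.64 g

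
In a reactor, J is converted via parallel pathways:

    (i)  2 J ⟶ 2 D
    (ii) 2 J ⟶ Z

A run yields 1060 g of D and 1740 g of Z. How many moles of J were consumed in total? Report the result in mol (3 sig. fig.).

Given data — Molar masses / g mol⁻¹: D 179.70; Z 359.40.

15.6 mol

n(D) = 1060 / 179.70 = 5.899 mol
n(Z) = 1740 / 359.40 = 4.841 mol
n(J) via (i) = (2/2)×5.899 = 5.899 mol
n(J) via (ii) = (2/1)×4.841 = 9.682 mol
total n(J) = 5.899 + 9.682 = 15.58 mol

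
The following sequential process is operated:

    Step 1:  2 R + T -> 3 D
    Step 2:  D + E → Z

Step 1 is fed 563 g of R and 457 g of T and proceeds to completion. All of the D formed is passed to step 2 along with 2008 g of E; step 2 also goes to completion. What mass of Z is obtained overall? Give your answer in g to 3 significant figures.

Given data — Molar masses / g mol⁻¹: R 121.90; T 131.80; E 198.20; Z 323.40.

2240 g

Step 1:
n(R) = 563.0 / 121.90 = 4.619 mol
n(T) = 457.0 / 131.80 = 3.467 mol
n/ν for R = 4.619/2 = 2.310
n/ν for T = 3.467/1 = 3.467
Smallest n/ν is R → limiting reagent.
n(D) produced = (3/2) × 4.619 = 6.929 mol
Step 2:
n(D) available = 6.929 mol
n(E) = 2008 / 198.20 = 10.13 mol
n/ν for D = 6.929/1 = 6.929
n/ν for E = 10.13/1 = 10.13
Smallest n/ν is D → limiting reagent.
n(Z) = (1/1) × 6.929 = 6.929 mol
mass = 6.929 × 323.40 = 2241 g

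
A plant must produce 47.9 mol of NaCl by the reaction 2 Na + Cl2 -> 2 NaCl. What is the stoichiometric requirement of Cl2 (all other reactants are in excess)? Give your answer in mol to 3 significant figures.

24.0 mol

n(NaCl) = 47.90 mol
n(Cl2) = (1/2) × 47.90 = 23.95 mol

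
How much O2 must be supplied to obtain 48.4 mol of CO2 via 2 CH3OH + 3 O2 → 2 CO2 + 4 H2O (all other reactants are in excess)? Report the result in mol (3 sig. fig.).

n(CO2) = 48.40 mol
n(O2) = (3/2) × 48.40 = 72.60 mol

72.6 mol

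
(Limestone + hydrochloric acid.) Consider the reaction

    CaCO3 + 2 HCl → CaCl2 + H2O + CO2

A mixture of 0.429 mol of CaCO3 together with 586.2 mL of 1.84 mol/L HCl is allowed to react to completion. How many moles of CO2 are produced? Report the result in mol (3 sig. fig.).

0.429 mol

n(CaCO3) = 0.4290 mol
n(HCl) = 1.84 × 586.2/1000 = 1.079 mol
n/ν for CaCO3 = 0.4290/1 = 0.4290
n/ν for HCl = 1.079/2 = 0.5395
Smallest n/ν is CaCO3 → limiting reagent.
n(CO2) = (1/1) × 0.4290 = 0.4290 mol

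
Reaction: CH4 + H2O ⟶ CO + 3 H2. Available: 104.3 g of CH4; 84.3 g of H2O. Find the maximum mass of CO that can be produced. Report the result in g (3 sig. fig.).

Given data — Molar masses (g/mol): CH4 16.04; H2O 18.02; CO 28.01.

n(CH4) = 104.3 / 16.04 = 6.502 mol
n(H2O) = 84.30 / 18.02 = 4.678 mol
n/ν for CH4 = 6.502/1 = 6.502
n/ν for H2O = 4.678/1 = 4.678
Smallest n/ν is H2O → limiting reagent.
n(CO) = (1/1) × 4.678 = 4.678 mol
mass = 4.678 × 28.01 = 131.0 g

131 g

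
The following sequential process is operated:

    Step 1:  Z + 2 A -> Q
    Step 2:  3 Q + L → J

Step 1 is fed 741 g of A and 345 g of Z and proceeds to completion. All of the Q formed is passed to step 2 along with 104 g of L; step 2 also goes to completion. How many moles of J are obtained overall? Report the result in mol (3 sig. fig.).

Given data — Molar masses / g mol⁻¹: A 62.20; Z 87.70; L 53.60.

1.31 mol

Step 1:
n(A) = 741.0 / 62.20 = 11.91 mol
n(Z) = 345.0 / 87.70 = 3.934 mol
n/ν for A = 11.91/2 = 5.955
n/ν for Z = 3.934/1 = 3.934
Smallest n/ν is Z → limiting reagent.
n(Q) produced = (1/1) × 3.934 = 3.934 mol
Step 2:
n(Q) available = 3.934 mol
n(L) = 104.0 / 53.60 = 1.940 mol
n/ν for Q = 3.934/3 = 1.311
n/ν for L = 1.940/1 = 1.940
Smallest n/ν is Q → limiting reagent.
n(J) = (1/3) × 3.934 = 1.311 mol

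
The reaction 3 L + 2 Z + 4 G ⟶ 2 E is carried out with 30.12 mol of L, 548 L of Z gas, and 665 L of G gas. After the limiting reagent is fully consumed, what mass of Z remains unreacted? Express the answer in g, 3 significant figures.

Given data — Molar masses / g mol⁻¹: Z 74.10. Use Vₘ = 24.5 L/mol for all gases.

652 g

n(L) = 30.12 mol
n(Z) = 548.0 / 24.5 = 22.37 mol
n(G) = 665.0 / 24.5 = 27.14 mol
n/ν for L = 30.12/3 = 10.04
n/ν for Z = 22.37/2 = 11.19
n/ν for G = 27.14/4 = 6.785
Smallest n/ν is G → limiting reagent.
Z consumed = (2/4) × 27.14 = 13.57 mol
Z remaining = 22.37 − 13.57 = 8.800 mol
mass = 8.800 × 74.10 = 652.1 g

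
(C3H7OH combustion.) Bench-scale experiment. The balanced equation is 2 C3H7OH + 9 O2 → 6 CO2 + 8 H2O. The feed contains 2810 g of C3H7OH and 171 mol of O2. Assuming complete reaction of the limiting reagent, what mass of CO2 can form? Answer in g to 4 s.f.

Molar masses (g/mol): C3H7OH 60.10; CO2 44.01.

n(C3H7OH) = 2810 / 60.10 = 46.76 mol
n(O2) = 171.0 mol
n/ν → C3H7OH: 23.38, O2: 19.00; O2 is limiting.
n(CO2) = (6/9) × 171.0 = 114.0 mol
mass = 114.0 × 44.01 = 5017 g

5017 g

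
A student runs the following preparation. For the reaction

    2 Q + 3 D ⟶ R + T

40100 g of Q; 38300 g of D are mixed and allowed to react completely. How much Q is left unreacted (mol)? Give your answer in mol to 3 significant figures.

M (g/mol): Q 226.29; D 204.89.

n(Q) = 40100 / 226.29 = 177.2 mol
n(D) = 38300 / 204.89 = 186.9 mol
n/ν → Q: 88.60, D: 62.30; D is limiting.
Q consumed = (2/3) × 186.9 = 124.6 mol
Q remaining = 177.2 − 124.6 = 52.60 mol

52.6 mol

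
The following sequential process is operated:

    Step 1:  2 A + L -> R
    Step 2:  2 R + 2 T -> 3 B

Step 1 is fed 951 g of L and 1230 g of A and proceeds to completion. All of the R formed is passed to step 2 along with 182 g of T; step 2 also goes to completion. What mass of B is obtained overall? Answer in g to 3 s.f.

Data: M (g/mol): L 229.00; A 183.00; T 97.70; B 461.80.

1290 g

Step 1:
n(L) = 951.0 / 229.00 = 4.153 mol
n(A) = 1230 / 183.00 = 6.721 mol
n/ν for L = 4.153/1 = 4.153
n/ν for A = 6.721/2 = 3.361
Smallest n/ν is A → limiting reagent.
n(R) produced = (1/2) × 6.721 = 3.361 mol
Step 2:
n(R) available = 3.361 mol
n(T) = 182.0 / 97.70 = 1.863 mol
n/ν for R = 3.361/2 = 1.681
n/ν for T = 1.863/2 = 0.9315
Smallest n/ν is T → limiting reagent.
n(B) = (3/2) × 1.863 = 2.795 mol
mass = 2.795 × 461.80 = 1291 g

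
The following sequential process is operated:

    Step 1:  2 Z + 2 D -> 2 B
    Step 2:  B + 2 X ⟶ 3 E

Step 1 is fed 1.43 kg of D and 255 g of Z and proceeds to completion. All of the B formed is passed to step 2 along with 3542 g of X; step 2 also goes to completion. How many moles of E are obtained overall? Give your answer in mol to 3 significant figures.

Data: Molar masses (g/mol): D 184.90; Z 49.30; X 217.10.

15.5 mol

Step 1:
n(D) = 1.430×1000 / 184.90 = 7.734 mol
n(Z) = 255.0 / 49.30 = 5.172 mol
n/ν for D = 7.734/2 = 3.867
n/ν for Z = 5.172/2 = 2.586
Smallest n/ν is Z → limiting reagent.
n(B) produced = (2/2) × 5.172 = 5.172 mol
Step 2:
n(B) available = 5.172 mol
n(X) = 3542 / 217.10 = 16.32 mol
n/ν for B = 5.172/1 = 5.172
n/ν for X = 16.32/2 = 8.160
Smallest n/ν is B → limiting reagent.
n(E) = (3/1) × 5.172 = 15.52 mol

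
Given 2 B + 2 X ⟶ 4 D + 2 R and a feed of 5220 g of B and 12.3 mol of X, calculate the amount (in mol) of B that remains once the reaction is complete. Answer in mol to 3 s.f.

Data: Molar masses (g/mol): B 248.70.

8.69 mol

n(B) = 5220 / 248.70 = 20.99 mol
n(X) = 12.30 mol
n/ν → B: 10.50, X: 6.150; X is limiting.
B consumed = (2/2) × 12.30 = 12.30 mol
B remaining = 20.99 − 12.30 = 8.690 mol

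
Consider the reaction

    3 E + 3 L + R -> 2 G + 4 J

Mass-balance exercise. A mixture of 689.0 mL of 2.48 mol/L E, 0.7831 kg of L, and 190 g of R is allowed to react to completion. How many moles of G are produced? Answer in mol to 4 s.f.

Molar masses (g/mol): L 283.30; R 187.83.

n(E) = 2.48 × 689.0/1000 = 1.709 mol
n(L) = 0.7831×1000 / 283.30 = 2.764 mol
n(R) = 190.0 / 187.83 = 1.012 mol
n/ν for E = 1.709/3 = 0.5697
n/ν for L = 2.764/3 = 0.9213
n/ν for R = 1.012/1 = 1.012
Smallest n/ν is E → limiting reagent.
n(G) = (2/3) × 1.709 = 1.139 mol

1.139 mol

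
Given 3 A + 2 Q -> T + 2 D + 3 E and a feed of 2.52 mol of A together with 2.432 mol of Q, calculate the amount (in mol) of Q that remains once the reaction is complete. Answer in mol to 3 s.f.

n(A) = 2.520 mol
n(Q) = 2.432 mol
n/ν for A = 2.520/3 = 0.8400
n/ν for Q = 2.432/2 = 1.216
Smallest n/ν is A → limiting reagent.
Q consumed = (2/3) × 2.520 = 1.680 mol
Q remaining = 2.432 − 1.680 = 0.7520 mol

0.752 mol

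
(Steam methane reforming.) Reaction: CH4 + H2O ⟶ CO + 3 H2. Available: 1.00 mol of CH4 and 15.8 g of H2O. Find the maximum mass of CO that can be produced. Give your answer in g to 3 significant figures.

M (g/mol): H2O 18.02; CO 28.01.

n(CH4) = 1.000 mol
n(H2O) = 15.80 / 18.02 = 0.8768 mol
n/ν for CH4 = 1.000/1 = 1.000
n/ν for H2O = 0.8768/1 = 0.8768
Smallest n/ν is H2O → limiting reagent.
n(CO) = (1/1) × 0.8768 = 0.8768 mol
mass = 0.8768 × 28.01 = 24.56 g

24.6 g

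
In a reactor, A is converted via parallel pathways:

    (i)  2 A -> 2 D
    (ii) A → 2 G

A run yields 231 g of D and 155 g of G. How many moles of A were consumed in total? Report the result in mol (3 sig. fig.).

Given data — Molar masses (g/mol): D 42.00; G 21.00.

9.19 mol

n(D) = 231 / 42.00 = 5.500 mol
n(G) = 155 / 21.00 = 7.381 mol
n(A) via (i) = (2/2)×5.500 = 5.500 mol
n(A) via (ii) = (1/2)×7.381 = 3.691 mol
total n(A) = 5.500 + 3.691 = 9.191 mol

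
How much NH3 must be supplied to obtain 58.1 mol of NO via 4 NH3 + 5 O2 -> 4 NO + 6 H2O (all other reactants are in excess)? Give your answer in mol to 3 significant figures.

58.1 mol

n(NO) = 58.10 mol
n(NH3) = (4/4) × 58.10 = 58.10 mol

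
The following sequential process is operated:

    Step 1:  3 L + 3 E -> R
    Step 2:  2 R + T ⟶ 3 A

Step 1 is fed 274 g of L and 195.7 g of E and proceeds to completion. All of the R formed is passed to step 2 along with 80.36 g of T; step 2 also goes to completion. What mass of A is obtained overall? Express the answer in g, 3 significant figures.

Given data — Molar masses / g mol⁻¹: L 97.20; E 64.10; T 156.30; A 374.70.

528 g

Step 1:
n(L) = 274.0 / 97.20 = 2.819 mol
n(E) = 195.7 / 64.10 = 3.053 mol
n/ν for L = 2.819/3 = 0.9397
n/ν for E = 3.053/3 = 1.018
Smallest n/ν is L → limiting reagent.
n(R) produced = (1/3) × 2.819 = 0.9397 mol
Step 2:
n(R) available = 0.9397 mol
n(T) = 80.36 / 156.30 = 0.5141 mol
n/ν for R = 0.9397/2 = 0.4699
n/ν for T = 0.5141/1 = 0.5141
Smallest n/ν is R → limiting reagent.
n(A) = (3/2) × 0.9397 = 1.410 mol
mass = 1.410 × 374.70 = 528.3 g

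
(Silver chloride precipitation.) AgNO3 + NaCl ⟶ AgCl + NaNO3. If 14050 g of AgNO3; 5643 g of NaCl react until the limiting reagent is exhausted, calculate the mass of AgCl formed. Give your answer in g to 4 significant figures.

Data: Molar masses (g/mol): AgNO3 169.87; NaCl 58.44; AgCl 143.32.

n(AgNO3) = 14050 / 169.87 = 82.71 mol
n(NaCl) = 5643 / 58.44 = 96.56 mol
n/ν for AgNO3 = 82.71/1 = 82.71
n/ν for NaCl = 96.56/1 = 96.56
Smallest n/ν is AgNO3 → limiting reagent.
n(AgCl) = (1/1) × 82.71 = 82.71 mol
mass = 82.71 × 143.32 = 11850 g

11850 g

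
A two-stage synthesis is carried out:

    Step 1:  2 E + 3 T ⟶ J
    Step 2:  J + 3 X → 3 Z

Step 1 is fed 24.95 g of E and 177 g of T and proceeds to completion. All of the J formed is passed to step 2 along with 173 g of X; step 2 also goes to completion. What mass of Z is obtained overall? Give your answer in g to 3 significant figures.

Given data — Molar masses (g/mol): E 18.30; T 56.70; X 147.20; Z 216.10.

254 g

Step 1:
n(E) = 24.95 / 18.30 = 1.363 mol
n(T) = 177.0 / 56.70 = 3.122 mol
n/ν for E = 1.363/2 = 0.6815
n/ν for T = 3.122/3 = 1.041
Smallest n/ν is E → limiting reagent.
n(J) produced = (1/2) × 1.363 = 0.6815 mol
Step 2:
n(J) available = 0.6815 mol
n(X) = 173.0 / 147.20 = 1.175 mol
n/ν for J = 0.6815/1 = 0.6815
n/ν for X = 1.175/3 = 0.3917
Smallest n/ν is X → limiting reagent.
n(Z) = (3/3) × 1.175 = 1.175 mol
mass = 1.175 × 216.10 = 253.9 g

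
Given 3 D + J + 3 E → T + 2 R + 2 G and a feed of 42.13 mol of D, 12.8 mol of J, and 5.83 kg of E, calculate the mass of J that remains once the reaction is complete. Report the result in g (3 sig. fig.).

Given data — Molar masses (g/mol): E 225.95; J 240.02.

n(D) = 42.13 mol
n(J) = 12.80 mol
n(E) = 5.830×1000 / 225.95 = 25.80 mol
n/ν for D = 42.13/3 = 14.04
n/ν for J = 12.80/1 = 12.80
n/ν for E = 25.80/3 = 8.600
Smallest n/ν is E → limiting reagent.
J consumed = (1/3) × 25.80 = 8.600 mol
J remaining = 12.80 − 8.600 = 4.200 mol
mass = 4.200 × 240.02 = 1008 g

1010 g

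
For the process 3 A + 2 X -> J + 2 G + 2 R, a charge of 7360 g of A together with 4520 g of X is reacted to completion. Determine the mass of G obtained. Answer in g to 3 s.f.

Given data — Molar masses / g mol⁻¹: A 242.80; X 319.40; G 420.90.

n(A) = 7360 / 242.80 = 30.31 mol
n(X) = 4520 / 319.40 = 14.15 mol
n/ν for A = 30.31/3 = 10.10
n/ν for X = 14.15/2 = 7.075
Smallest n/ν is X → limiting reagent.
n(G) = (2/2) × 14.15 = 14.15 mol
mass = 14.15 × 420.90 = 5956 g

5960 g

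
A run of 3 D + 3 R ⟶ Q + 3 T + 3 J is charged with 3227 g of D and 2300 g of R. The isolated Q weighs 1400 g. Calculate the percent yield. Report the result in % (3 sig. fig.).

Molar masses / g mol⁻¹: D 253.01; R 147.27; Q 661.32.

n(D) = 3227 / 253.01 = 12.75 mol
n(R) = 2300 / 147.27 = 15.62 mol
n/ν for D = 12.75/3 = 4.250
n/ν for R = 15.62/3 = 5.207
Smallest n/ν is D → limiting reagent.
theoretical n(Q) = (1/3) × 12.75 = 4.250 mol → 2811 g
% yield = 1400 / 2811 × 100 = 49.80 %

49.8 %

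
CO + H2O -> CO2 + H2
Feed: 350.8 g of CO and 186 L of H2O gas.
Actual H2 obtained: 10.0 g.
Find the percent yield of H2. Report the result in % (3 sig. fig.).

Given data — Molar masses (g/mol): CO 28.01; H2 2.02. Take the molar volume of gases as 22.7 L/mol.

n(CO) = 350.8 / 28.01 = 12.52 mol
n(H2O) = 186.0 / 22.7 = 8.194 mol
n/ν → CO: 12.52, H2O: 8.194; H2O is limiting.
theoretical n(H2) = (1/1) × 8.194 = 8.194 mol → 16.55 g
% yield = 10.0 / 16.55 × 100 = 60.42 %

60.4 %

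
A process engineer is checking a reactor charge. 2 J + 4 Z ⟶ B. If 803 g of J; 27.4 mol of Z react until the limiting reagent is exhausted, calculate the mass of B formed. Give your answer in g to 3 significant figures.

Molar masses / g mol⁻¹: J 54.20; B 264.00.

n(J) = 803.0 / 54.20 = 14.82 mol
n(Z) = 27.40 mol
n/ν for J = 14.82/2 = 7.410
n/ν for Z = 27.40/4 = 6.850
Smallest n/ν is Z → limiting reagent.
n(B) = (1/4) × 27.40 = 6.850 mol
mass = 6.850 × 264.00 = 1808 g

1810 g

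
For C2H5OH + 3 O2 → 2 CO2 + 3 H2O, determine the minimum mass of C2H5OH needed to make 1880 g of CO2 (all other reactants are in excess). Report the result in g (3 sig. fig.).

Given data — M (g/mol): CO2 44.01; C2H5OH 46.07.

984 g

n(CO2) = 1880 / 44.01 = 42.72 mol
n(C2H5OH) = (1/2) × 42.72 = 21.36 mol
mass = 21.36 × 46.07 = 984.1 g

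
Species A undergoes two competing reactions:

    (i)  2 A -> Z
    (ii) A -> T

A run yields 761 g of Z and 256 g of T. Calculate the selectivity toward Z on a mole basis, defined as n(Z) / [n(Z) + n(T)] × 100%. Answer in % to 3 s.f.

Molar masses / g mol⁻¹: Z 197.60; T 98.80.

n(Z) = 761 / 197.60 = 3.851 mol
n(T) = 256 / 98.80 = 2.591 mol
selectivity = 3.851/(3.851+2.591) × 100 = 59.78 %

59.8 %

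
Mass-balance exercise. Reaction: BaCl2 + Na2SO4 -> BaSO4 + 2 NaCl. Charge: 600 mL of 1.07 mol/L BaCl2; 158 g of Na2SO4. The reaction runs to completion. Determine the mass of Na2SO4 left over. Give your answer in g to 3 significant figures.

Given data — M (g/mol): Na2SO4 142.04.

n(BaCl2) = 1.07 × 600.0/1000 = 0.6420 mol
n(Na2SO4) = 158.0 / 142.04 = 1.112 mol
n/ν → BaCl2: 0.6420, Na2SO4: 1.112; BaCl2 is limiting.
Na2SO4 consumed = (1/1) × 0.6420 = 0.6420 mol
Na2SO4 remaining = 1.112 − 0.6420 = 0.4700 mol
mass = 0.4700 × 142.04 = 66.76 g

66.8 g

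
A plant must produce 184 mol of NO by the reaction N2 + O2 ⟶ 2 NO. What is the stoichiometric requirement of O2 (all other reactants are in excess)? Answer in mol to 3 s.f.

92.0 mol

n(NO) = 184.0 mol
n(O2) = (1/2) × 184.0 = 92.00 mol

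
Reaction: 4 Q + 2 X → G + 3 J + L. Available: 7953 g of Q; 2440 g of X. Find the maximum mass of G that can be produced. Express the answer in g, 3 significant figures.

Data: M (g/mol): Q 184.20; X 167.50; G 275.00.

2000 g

n(Q) = 7953 / 184.20 = 43.18 mol
n(X) = 2440 / 167.50 = 14.57 mol
n/ν for Q = 43.18/4 = 10.80
n/ν for X = 14.57/2 = 7.285
Smallest n/ν is X → limiting reagent.
n(G) = (1/2) × 14.57 = 7.285 mol
mass = 7.285 × 275.00 = 2003 g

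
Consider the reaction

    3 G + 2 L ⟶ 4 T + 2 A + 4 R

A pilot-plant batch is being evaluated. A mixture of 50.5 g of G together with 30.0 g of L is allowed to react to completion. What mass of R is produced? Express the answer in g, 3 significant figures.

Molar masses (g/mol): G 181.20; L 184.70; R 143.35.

n(G) = 50.50 / 181.20 = 0.2787 mol
n(L) = 30.00 / 184.70 = 0.1624 mol
n/ν for G = 0.2787/3 = 0.09290
n/ν for L = 0.1624/2 = 0.08120
Smallest n/ν is L → limiting reagent.
n(R) = (4/2) × 0.1624 = 0.3248 mol
mass = 0.3248 × 143.35 = 46.56 g

46.6 g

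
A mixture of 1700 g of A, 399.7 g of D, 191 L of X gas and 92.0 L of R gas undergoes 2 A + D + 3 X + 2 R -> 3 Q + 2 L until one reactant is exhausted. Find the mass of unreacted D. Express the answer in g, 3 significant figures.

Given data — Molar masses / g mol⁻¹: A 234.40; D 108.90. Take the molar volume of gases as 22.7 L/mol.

179 g

n(A) = 1700 / 234.40 = 7.253 mol
n(D) = 399.7 / 108.90 = 3.670 mol
n(X) = 191.0 / 22.7 = 8.414 mol
n(R) = 92.00 / 22.7 = 4.053 mol
n/ν for A = 7.253/2 = 3.627
n/ν for D = 3.670/1 = 3.670
n/ν for X = 8.414/3 = 2.805
n/ν for R = 4.053/2 = 2.027
Smallest n/ν is R → limiting reagent.
D consumed = (1/2) × 4.053 = 2.027 mol
D remaining = 3.670 − 2.027 = 1.643 mol
mass = 1.643 × 108.90 = 178.9 g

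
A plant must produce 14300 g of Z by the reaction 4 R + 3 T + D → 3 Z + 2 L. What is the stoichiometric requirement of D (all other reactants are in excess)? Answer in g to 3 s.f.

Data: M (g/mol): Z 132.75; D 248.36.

8920 g

n(Z) = 14300 / 132.75 = 107.7 mol
n(D) = (1/3) × 107.7 = 35.90 mol
mass = 35.90 × 248.36 = 8916 g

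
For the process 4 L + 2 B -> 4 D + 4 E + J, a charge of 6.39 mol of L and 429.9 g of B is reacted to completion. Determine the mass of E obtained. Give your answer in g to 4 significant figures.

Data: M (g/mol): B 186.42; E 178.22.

n(L) = 6.390 mol
n(B) = 429.9 / 186.42 = 2.306 mol
n/ν for L = 6.390/4 = 1.598
n/ν for B = 2.306/2 = 1.153
Smallest n/ν is B → limiting reagent.
n(E) = (4/2) × 2.306 = 4.612 mol
mass = 4.612 × 178.22 = 822.0 g

822.0 g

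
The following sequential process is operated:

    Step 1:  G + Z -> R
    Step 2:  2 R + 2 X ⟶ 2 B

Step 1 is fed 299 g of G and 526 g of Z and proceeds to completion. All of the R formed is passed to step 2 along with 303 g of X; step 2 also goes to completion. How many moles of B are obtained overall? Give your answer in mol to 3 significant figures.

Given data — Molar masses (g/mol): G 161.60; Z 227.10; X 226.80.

1.34 mol

Step 1:
n(G) = 299.0 / 161.60 = 1.850 mol
n(Z) = 526.0 / 227.10 = 2.316 mol
n/ν → G: 1.850, Z: 2.316; G is limiting.
n(R) produced = (1/1) × 1.850 = 1.850 mol
Step 2:
n(R) available = 1.850 mol
n(X) = 303.0 / 226.80 = 1.336 mol
n/ν → R: 0.9250, X: 0.6680; X is limiting.
n(B) = (2/2) × 1.336 = 1.336 mol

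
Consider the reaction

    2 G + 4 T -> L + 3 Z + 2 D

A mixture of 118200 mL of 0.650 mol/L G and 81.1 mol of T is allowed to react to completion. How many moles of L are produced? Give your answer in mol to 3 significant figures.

20.3 mol

n(G) = 0.650 × 118200/1000 = 76.83 mol
n(T) = 81.10 mol
n/ν for G = 76.83/2 = 38.42
n/ν for T = 81.10/4 = 20.28
Smallest n/ν is T → limiting reagent.
n(L) = (1/4) × 81.10 = 20.28 mol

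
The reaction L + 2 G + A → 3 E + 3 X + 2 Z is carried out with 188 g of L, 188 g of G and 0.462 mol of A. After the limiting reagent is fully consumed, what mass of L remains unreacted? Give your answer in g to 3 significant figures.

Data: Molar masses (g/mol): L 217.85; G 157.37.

n(L) = 188.0 / 217.85 = 0.8630 mol
n(G) = 188.0 / 157.37 = 1.195 mol
n(A) = 0.4620 mol
n/ν for L = 0.8630/1 = 0.8630
n/ν for G = 1.195/2 = 0.5975
n/ν for A = 0.4620/1 = 0.4620
Smallest n/ν is A → limiting reagent.
L consumed = (1/1) × 0.4620 = 0.4620 mol
L remaining = 0.8630 − 0.4620 = 0.4010 mol
mass = 0.4010 × 217.85 = 87.36 g

87.4 g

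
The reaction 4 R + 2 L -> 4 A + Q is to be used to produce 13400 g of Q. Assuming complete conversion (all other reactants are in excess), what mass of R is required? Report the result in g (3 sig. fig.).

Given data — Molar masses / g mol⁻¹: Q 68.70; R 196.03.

153000 g

n(Q) = 13400 / 68.70 = 195.1 mol
n(R) = (4/1) × 195.1 = 780.4 mol
mass = 780.4 × 196.03 = 153000 g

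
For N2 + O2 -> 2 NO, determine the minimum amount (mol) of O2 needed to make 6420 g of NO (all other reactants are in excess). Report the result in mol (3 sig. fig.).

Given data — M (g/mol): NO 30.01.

107 mol

n(NO) = 6420 / 30.01 = 213.9 mol
n(O2) = (1/2) × 213.9 = 107.0 mol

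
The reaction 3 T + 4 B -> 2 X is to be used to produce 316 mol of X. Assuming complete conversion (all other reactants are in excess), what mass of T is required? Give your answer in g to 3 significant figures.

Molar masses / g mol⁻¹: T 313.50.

n(X) = 316.0 mol
n(T) = (3/2) × 316.0 = 474.0 mol
mass = 474.0 × 313.50 = 148600 g

149000 g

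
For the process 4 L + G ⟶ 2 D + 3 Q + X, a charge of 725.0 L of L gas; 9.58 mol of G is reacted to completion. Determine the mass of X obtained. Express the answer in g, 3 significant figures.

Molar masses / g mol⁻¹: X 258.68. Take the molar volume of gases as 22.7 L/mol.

2070 g

n(L) = 725.0 / 22.7 = 31.94 mol
n(G) = 9.580 mol
n/ν for L = 31.94/4 = 7.985
n/ν for G = 9.580/1 = 9.580
Smallest n/ν is L → limiting reagent.
n(X) = (1/4) × 31.94 = 7.985 mol
mass = 7.985 × 258.68 = 2066 g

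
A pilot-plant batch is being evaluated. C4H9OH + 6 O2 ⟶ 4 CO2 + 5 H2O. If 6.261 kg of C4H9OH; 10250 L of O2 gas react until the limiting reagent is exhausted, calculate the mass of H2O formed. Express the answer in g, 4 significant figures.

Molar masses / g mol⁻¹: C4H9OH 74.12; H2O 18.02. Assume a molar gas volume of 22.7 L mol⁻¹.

n(C4H9OH) = 6.261×1000 / 74.12 = 84.47 mol
n(O2) = 10250 / 22.7 = 451.5 mol
n/ν for C4H9OH = 84.47/1 = 84.47
n/ν for O2 = 451.5/6 = 75.25
Smallest n/ν is O2 → limiting reagent.
n(H2O) = (5/6) × 451.5 = 376.3 mol
mass = 376.3 × 18.02 = 6781 g

6781 g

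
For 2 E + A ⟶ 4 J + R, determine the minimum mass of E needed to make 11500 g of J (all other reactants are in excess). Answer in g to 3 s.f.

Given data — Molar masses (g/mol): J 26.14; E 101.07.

n(J) = 11500 / 26.14 = 439.9 mol
n(E) = (2/4) × 439.9 = 220.0 mol
mass = 220.0 × 101.07 = 22240 g

22200 g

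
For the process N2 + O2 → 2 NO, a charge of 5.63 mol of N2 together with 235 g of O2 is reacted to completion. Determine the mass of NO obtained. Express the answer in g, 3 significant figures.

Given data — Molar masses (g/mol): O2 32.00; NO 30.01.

n(N2) = 5.630 mol
n(O2) = 235.0 / 32.00 = 7.344 mol
n/ν → N2: 5.630, O2: 7.344; N2 is limiting.
n(NO) = (2/1) × 5.630 = 11.26 mol
mass = 11.26 × 30.01 = 337.9 g

338 g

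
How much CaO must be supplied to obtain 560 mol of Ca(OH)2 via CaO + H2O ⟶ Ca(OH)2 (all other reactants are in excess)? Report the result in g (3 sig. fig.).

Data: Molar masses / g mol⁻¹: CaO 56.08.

n(Ca(OH)2) = 560.0 mol
n(CaO) = (1/1) × 560.0 = 560.0 mol
mass = 560.0 × 56.08 = 31400 g

31400 g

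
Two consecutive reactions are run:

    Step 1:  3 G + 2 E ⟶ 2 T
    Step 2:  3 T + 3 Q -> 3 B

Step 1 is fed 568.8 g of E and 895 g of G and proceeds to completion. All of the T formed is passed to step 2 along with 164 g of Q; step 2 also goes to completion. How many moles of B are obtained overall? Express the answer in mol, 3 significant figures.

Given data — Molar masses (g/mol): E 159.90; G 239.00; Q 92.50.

1.77 mol

Step 1:
n(E) = 568.8 / 159.90 = 3.557 mol
n(G) = 895.0 / 239.00 = 3.745 mol
n/ν for E = 3.557/2 = 1.779
n/ν for G = 3.745/3 = 1.248
Smallest n/ν is G → limiting reagent.
n(T) produced = (2/3) × 3.745 = 2.497 mol
Step 2:
n(T) available = 2.497 mol
n(Q) = 164.0 / 92.50 = 1.773 mol
n/ν for T = 2.497/3 = 0.8323
n/ν for Q = 1.773/3 = 0.5910
Smallest n/ν is Q → limiting reagent.
n(B) = (3/3) × 1.773 = 1.773 mol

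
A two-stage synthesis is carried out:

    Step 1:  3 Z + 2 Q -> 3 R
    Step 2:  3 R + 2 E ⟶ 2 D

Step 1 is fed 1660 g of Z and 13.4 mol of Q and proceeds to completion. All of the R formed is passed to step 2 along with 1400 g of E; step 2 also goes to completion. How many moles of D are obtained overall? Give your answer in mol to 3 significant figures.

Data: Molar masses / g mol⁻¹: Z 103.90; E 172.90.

Step 1:
n(Z) = 1660 / 103.90 = 15.98 mol
n(Q) = 13.40 mol
n/ν for Z = 15.98/3 = 5.327
n/ν for Q = 13.40/2 = 6.700
Smallest n/ν is Z → limiting reagent.
n(R) produced = (3/3) × 15.98 = 15.98 mol
Step 2:
n(R) available = 15.98 mol
n(E) = 1400 / 172.90 = 8.097 mol
n/ν for R = 15.98/3 = 5.327
n/ν for E = 8.097/2 = 4.049
Smallest n/ν is E → limiting reagent.
n(D) = (2/2) × 8.097 = 8.097 mol

8.10 mol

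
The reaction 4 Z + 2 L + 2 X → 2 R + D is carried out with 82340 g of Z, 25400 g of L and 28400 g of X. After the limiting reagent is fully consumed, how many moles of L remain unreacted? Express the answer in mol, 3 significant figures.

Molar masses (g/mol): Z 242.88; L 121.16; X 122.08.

n(Z) = 82340 / 242.88 = 339.0 mol
n(L) = 25400 / 121.16 = 209.6 mol
n(X) = 28400 / 122.08 = 232.6 mol
n/ν → Z: 84.75, L: 104.8, X: 116.3; Z is limiting.
L consumed = (2/4) × 339.0 = 169.5 mol
L remaining = 209.6 − 169.5 = 40.10 mol

40.1 mol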